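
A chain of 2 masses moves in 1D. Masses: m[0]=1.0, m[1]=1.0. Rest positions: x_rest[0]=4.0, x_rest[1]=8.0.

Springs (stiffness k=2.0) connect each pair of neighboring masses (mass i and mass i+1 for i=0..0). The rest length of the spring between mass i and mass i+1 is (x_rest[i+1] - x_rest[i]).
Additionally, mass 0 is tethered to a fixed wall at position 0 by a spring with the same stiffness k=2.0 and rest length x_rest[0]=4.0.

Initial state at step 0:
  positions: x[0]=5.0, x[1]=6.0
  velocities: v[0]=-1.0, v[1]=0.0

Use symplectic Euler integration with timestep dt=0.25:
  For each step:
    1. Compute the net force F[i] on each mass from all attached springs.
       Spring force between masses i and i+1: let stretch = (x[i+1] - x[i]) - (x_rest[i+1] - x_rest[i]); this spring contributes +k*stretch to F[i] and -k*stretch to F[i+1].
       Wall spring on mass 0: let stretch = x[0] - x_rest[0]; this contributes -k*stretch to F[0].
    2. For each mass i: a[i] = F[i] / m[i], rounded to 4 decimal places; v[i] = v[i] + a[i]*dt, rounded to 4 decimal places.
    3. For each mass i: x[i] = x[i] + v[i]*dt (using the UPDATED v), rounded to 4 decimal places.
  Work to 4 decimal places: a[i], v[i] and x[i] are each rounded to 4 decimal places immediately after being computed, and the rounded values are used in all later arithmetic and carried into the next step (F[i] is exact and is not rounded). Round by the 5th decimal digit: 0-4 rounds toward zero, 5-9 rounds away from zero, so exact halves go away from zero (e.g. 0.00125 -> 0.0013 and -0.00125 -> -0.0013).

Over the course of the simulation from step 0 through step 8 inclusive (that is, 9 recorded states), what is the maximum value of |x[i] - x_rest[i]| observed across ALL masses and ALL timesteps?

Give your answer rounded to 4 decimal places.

Answer: 2.2856

Derivation:
Step 0: x=[5.0000 6.0000] v=[-1.0000 0.0000]
Step 1: x=[4.2500 6.3750] v=[-3.0000 1.5000]
Step 2: x=[3.2344 6.9844] v=[-4.0625 2.4375]
Step 3: x=[2.2832 7.6250] v=[-3.8047 2.5625]
Step 4: x=[1.7144 8.0979] v=[-2.2754 1.8916]
Step 5: x=[1.7292 8.2729] v=[0.0592 0.6999]
Step 6: x=[2.3458 8.1299] v=[2.4665 -0.5720]
Step 7: x=[3.3922 7.7639] v=[4.1857 -1.4641]
Step 8: x=[4.5611 7.3514] v=[4.6755 -1.6500]
Max displacement = 2.2856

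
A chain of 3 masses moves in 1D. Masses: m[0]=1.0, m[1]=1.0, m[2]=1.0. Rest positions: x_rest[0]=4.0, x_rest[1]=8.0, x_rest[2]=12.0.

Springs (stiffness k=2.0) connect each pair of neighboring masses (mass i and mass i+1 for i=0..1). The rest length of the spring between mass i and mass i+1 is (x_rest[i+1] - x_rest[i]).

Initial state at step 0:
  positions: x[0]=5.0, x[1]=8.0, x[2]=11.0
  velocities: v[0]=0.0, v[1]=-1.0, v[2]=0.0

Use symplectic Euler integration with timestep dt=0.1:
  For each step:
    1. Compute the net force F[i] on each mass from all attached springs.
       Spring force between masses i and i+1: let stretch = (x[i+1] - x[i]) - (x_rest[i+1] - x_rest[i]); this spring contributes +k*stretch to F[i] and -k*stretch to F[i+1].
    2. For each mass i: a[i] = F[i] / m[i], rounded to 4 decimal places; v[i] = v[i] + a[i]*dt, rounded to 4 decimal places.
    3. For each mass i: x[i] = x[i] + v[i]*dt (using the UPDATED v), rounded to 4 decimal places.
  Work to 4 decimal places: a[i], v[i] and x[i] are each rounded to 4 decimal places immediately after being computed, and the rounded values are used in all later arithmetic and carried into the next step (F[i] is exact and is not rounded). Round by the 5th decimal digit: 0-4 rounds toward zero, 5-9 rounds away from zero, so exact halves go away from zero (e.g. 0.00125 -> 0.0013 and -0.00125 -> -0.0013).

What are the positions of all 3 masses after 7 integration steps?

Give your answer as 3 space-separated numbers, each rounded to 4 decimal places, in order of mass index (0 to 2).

Answer: 4.3910 7.4955 11.4135

Derivation:
Step 0: x=[5.0000 8.0000 11.0000] v=[0.0000 -1.0000 0.0000]
Step 1: x=[4.9800 7.9000 11.0200] v=[-0.2000 -1.0000 0.2000]
Step 2: x=[4.9384 7.8040 11.0576] v=[-0.4160 -0.9600 0.3760]
Step 3: x=[4.8741 7.7158 11.1101] v=[-0.6429 -0.8824 0.5253]
Step 4: x=[4.7866 7.6386 11.1747] v=[-0.8746 -0.7719 0.6464]
Step 5: x=[4.6762 7.5751 11.2486] v=[-1.1042 -0.6351 0.7392]
Step 6: x=[4.5438 7.5271 11.3291] v=[-1.3244 -0.4802 0.8045]
Step 7: x=[4.3910 7.4955 11.4135] v=[-1.5277 -0.3165 0.8441]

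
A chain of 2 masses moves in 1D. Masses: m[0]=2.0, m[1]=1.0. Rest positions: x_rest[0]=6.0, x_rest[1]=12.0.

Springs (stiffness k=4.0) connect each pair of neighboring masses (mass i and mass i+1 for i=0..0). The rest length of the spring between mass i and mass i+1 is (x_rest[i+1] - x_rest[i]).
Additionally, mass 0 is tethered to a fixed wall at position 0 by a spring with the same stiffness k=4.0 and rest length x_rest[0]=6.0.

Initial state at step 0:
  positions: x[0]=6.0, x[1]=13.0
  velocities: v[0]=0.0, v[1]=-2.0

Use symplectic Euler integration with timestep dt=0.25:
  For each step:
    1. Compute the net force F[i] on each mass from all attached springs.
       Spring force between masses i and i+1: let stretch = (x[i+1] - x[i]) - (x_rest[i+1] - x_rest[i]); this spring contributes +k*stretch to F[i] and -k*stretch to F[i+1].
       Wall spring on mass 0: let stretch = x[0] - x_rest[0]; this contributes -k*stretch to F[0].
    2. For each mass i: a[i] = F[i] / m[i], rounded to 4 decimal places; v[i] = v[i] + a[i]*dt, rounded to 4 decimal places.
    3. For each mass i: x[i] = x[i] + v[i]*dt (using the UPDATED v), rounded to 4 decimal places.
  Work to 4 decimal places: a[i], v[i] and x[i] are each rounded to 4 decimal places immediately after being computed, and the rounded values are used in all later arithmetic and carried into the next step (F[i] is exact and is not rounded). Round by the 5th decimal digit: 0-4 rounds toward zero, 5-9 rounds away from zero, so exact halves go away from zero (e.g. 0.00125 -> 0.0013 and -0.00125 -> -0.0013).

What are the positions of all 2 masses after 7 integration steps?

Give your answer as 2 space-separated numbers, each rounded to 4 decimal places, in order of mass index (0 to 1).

Answer: 4.8273 11.4412

Derivation:
Step 0: x=[6.0000 13.0000] v=[0.0000 -2.0000]
Step 1: x=[6.1250 12.2500] v=[0.5000 -3.0000]
Step 2: x=[6.2500 11.4688] v=[0.5000 -3.1250]
Step 3: x=[6.2461 10.8829] v=[-0.0156 -2.3438]
Step 4: x=[6.0410 10.6378] v=[-0.8203 -0.9806]
Step 5: x=[5.6554 10.7435] v=[-1.5424 0.4226]
Step 6: x=[5.1989 11.0771] v=[-1.8261 1.3345]
Step 7: x=[4.8273 11.4412] v=[-1.4865 1.4563]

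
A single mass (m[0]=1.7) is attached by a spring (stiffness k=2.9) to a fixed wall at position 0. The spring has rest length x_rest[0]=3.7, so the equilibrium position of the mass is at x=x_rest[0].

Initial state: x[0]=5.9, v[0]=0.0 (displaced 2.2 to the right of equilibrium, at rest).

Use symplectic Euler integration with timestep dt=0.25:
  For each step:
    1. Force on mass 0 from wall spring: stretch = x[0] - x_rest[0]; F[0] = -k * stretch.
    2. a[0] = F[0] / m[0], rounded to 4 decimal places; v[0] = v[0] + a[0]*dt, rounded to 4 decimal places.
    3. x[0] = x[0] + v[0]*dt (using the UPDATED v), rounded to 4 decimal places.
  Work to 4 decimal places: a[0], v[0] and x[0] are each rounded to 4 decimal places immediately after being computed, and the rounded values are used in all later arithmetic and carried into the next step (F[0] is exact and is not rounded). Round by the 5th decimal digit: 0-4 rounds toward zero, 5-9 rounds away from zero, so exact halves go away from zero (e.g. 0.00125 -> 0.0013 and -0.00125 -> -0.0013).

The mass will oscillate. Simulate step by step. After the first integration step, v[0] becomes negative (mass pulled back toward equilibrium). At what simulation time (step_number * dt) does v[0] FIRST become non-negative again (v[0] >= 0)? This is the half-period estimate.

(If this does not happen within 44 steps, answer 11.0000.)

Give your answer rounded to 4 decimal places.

Step 0: x=[5.9000] v=[0.0000]
Step 1: x=[5.6655] v=[-0.9382]
Step 2: x=[5.2214] v=[-1.7764]
Step 3: x=[4.6151] v=[-2.4252]
Step 4: x=[3.9112] v=[-2.8155]
Step 5: x=[3.1848] v=[-2.9056]
Step 6: x=[2.5133] v=[-2.6859]
Step 7: x=[1.9684] v=[-2.1798]
Step 8: x=[1.6081] v=[-1.4413]
Step 9: x=[1.4708] v=[-0.5492]
Step 10: x=[1.5712] v=[0.4015]
First v>=0 after going negative at step 10, time=2.5000

Answer: 2.5000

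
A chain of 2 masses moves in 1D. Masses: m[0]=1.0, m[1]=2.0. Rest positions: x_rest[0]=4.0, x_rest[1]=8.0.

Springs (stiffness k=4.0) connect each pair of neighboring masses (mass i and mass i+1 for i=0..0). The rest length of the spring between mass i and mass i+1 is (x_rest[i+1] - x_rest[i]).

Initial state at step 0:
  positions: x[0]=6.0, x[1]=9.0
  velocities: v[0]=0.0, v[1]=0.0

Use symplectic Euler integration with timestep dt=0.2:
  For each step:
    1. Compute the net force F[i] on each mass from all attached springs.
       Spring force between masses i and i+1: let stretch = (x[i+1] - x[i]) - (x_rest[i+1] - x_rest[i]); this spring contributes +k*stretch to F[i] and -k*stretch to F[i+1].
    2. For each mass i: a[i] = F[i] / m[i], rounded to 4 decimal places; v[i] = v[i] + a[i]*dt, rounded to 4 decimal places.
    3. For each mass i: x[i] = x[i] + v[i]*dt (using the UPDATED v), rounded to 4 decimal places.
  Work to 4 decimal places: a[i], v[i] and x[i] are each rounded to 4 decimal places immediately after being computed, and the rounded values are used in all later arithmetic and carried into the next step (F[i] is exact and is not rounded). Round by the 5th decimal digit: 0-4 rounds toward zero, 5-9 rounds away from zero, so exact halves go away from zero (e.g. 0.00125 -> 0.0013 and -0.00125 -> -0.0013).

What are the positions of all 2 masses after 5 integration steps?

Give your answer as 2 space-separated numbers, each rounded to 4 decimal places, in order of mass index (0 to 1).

Step 0: x=[6.0000 9.0000] v=[0.0000 0.0000]
Step 1: x=[5.8400 9.0800] v=[-0.8000 0.4000]
Step 2: x=[5.5584 9.2208] v=[-1.4080 0.7040]
Step 3: x=[5.2228 9.3886] v=[-1.6781 0.8390]
Step 4: x=[4.9137 9.5431] v=[-1.5455 0.7727]
Step 5: x=[4.7053 9.6473] v=[-1.0420 0.5209]

Answer: 4.7053 9.6473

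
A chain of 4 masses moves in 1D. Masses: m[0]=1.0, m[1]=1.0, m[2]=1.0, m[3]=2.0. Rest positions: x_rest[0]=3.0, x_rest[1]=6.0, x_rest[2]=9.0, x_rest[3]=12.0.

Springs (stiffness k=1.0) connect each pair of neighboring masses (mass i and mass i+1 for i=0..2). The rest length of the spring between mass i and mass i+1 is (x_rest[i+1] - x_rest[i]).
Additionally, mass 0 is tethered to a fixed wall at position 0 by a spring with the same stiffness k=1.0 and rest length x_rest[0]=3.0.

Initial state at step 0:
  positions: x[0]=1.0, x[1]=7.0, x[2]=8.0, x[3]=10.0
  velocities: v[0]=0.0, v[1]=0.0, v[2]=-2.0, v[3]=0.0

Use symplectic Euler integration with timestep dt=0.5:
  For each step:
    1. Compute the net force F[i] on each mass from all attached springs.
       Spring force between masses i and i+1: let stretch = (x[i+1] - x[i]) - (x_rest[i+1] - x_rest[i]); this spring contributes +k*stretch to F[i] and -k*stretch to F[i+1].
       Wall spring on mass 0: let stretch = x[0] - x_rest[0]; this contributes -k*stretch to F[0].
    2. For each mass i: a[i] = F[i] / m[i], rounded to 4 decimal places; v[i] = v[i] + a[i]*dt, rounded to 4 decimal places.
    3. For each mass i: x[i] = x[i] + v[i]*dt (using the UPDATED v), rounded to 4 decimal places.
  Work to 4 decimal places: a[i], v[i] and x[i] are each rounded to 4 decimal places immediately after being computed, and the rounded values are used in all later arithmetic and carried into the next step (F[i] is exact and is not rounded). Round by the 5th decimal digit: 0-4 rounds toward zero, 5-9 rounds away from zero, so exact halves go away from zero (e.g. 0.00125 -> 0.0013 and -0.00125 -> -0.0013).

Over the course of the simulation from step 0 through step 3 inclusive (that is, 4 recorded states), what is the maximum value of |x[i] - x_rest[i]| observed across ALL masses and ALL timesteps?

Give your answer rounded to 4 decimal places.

Answer: 3.0859

Derivation:
Step 0: x=[1.0000 7.0000 8.0000 10.0000] v=[0.0000 0.0000 -2.0000 0.0000]
Step 1: x=[2.2500 5.7500 7.2500 10.1250] v=[2.5000 -2.5000 -1.5000 0.2500]
Step 2: x=[3.8125 4.0000 6.8438 10.2657] v=[3.1250 -3.5000 -0.8125 0.2813]
Step 3: x=[4.4688 2.9141 6.5821 10.3536] v=[1.3125 -2.1719 -0.5235 0.1758]
Max displacement = 3.0859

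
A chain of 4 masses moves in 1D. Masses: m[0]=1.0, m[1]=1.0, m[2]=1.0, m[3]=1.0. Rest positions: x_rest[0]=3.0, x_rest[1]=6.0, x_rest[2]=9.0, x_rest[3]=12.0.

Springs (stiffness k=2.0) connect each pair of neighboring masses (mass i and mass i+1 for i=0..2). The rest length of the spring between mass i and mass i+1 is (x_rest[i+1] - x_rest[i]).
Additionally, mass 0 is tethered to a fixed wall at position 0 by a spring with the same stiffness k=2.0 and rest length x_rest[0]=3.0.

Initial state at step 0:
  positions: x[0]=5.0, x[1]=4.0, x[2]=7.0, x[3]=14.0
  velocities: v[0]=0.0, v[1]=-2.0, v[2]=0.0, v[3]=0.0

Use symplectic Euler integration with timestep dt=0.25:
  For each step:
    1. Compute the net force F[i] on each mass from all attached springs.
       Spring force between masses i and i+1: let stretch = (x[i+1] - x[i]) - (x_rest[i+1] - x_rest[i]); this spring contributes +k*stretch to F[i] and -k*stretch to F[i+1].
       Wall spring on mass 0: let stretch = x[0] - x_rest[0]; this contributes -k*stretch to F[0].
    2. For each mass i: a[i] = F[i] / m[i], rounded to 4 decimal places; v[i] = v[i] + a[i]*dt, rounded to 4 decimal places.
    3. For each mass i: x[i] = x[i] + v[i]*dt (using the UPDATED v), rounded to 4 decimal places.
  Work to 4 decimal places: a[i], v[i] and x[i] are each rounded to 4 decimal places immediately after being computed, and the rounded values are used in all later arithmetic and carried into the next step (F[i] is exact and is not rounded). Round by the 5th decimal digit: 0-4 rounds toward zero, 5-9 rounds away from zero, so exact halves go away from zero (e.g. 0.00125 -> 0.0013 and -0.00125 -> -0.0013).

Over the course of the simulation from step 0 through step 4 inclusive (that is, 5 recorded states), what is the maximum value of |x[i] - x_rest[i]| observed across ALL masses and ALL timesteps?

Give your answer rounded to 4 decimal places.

Answer: 2.7480

Derivation:
Step 0: x=[5.0000 4.0000 7.0000 14.0000] v=[0.0000 -2.0000 0.0000 0.0000]
Step 1: x=[4.2500 4.0000 7.5000 13.5000] v=[-3.0000 0.0000 2.0000 -2.0000]
Step 2: x=[2.9375 4.4688 8.3125 12.6250] v=[-5.2500 1.8750 3.2500 -3.5000]
Step 3: x=[1.4492 5.2266 9.1836 11.5859] v=[-5.9531 3.0312 3.4844 -4.1563]
Step 4: x=[0.2520 6.0069 9.8604 10.6215] v=[-4.7890 3.1210 2.7071 -3.8575]
Max displacement = 2.7480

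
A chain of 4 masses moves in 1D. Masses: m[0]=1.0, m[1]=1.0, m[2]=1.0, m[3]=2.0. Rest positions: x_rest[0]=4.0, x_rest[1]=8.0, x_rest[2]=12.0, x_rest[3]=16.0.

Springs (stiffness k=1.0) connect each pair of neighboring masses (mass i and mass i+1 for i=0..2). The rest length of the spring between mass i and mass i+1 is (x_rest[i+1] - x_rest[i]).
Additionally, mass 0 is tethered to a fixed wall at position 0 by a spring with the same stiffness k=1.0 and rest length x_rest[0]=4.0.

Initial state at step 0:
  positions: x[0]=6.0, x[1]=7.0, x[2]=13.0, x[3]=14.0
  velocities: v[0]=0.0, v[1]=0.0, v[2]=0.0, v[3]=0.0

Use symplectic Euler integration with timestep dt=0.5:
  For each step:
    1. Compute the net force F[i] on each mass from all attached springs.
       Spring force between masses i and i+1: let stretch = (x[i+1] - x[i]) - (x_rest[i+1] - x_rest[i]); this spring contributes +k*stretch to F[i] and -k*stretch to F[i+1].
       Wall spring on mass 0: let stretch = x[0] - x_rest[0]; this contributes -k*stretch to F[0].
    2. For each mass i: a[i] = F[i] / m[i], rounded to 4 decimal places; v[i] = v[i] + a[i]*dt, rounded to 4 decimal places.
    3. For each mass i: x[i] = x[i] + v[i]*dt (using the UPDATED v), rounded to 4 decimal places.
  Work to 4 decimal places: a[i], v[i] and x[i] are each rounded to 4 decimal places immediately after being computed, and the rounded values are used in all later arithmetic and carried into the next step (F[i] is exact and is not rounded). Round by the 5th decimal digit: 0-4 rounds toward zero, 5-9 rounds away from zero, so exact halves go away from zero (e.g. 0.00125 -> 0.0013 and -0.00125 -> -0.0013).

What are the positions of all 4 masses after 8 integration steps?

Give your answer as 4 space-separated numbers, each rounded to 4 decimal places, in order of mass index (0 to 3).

Answer: 2.5295 7.4664 10.8077 16.3564

Derivation:
Step 0: x=[6.0000 7.0000 13.0000 14.0000] v=[0.0000 0.0000 0.0000 0.0000]
Step 1: x=[4.7500 8.2500 11.7500 14.3750] v=[-2.5000 2.5000 -2.5000 0.7500]
Step 2: x=[3.1875 9.5000 10.2813 14.9219] v=[-3.1250 2.5000 -2.9375 1.0938]
Step 3: x=[2.4063 9.3672 9.7774 15.3888] v=[-1.5625 -0.2656 -1.0079 0.9337]
Step 4: x=[2.7637 7.5967 10.5738 15.6543] v=[0.7148 -3.5410 1.5927 0.5309]
Step 5: x=[3.6385 5.3622 11.8960 15.7847] v=[1.7495 -4.4690 2.6444 0.2608]
Step 6: x=[4.0346 4.3302 12.5570 15.9291] v=[0.7921 -2.0640 1.3219 0.2887]
Step 7: x=[3.4959 5.2810 12.0043 16.1520] v=[-1.0774 1.9016 -1.1055 0.4457]
Step 8: x=[2.5295 7.4664 10.8077 16.3564] v=[-1.9328 4.3707 -2.3933 0.4088]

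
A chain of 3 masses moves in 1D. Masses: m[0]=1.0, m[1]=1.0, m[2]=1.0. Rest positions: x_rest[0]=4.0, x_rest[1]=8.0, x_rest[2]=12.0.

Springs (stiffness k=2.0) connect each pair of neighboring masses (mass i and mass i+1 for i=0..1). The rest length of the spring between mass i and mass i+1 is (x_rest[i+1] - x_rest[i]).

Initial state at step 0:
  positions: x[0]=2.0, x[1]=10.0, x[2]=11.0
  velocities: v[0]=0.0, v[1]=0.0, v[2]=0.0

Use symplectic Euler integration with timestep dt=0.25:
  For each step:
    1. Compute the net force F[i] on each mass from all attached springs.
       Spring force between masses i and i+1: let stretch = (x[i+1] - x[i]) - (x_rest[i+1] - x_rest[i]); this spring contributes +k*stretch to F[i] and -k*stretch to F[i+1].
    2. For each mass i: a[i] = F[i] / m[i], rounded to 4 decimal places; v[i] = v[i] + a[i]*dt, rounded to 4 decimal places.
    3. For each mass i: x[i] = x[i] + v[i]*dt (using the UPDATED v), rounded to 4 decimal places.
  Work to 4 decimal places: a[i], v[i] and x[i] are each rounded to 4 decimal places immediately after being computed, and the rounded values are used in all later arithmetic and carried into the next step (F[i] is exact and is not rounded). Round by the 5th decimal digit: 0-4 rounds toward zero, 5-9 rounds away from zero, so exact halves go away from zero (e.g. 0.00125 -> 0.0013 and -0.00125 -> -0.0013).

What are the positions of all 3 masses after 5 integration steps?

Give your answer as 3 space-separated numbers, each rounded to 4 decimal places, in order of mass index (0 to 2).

Step 0: x=[2.0000 10.0000 11.0000] v=[0.0000 0.0000 0.0000]
Step 1: x=[2.5000 9.1250 11.3750] v=[2.0000 -3.5000 1.5000]
Step 2: x=[3.3281 7.7031 11.9688] v=[3.3125 -5.6875 2.3750]
Step 3: x=[4.2031 6.2676 12.5294] v=[3.5000 -5.7422 2.2422]
Step 4: x=[4.8362 5.3567 12.8072] v=[2.5323 -3.6436 1.1113]
Step 5: x=[5.0344 5.3121 12.6537] v=[0.7926 -0.1786 -0.6140]

Answer: 5.0344 5.3121 12.6537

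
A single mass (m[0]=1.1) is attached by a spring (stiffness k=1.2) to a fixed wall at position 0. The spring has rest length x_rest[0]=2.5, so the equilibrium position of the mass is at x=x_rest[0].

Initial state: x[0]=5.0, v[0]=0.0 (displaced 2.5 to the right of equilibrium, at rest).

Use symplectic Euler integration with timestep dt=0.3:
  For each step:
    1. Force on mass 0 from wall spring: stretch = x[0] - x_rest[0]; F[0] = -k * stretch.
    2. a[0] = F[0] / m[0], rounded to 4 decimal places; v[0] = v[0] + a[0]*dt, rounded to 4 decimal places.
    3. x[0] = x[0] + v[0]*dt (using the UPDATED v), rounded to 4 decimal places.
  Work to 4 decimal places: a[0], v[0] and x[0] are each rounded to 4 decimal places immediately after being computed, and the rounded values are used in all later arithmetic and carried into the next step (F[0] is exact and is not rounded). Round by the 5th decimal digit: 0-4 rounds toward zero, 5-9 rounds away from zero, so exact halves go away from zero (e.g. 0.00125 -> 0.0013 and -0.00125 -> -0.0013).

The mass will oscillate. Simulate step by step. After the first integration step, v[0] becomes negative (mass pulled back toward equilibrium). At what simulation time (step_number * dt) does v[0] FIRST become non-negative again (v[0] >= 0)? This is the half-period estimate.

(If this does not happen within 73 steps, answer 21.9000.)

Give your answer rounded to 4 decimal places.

Step 0: x=[5.0000] v=[0.0000]
Step 1: x=[4.7545] v=[-0.8182]
Step 2: x=[4.2877] v=[-1.5561]
Step 3: x=[3.6453] v=[-2.1412]
Step 4: x=[2.8905] v=[-2.5160]
Step 5: x=[2.0974] v=[-2.6438]
Step 6: x=[1.3438] v=[-2.5120]
Step 7: x=[0.7037] v=[-2.1336]
Step 8: x=[0.2400] v=[-1.5457]
Step 9: x=[-0.0018] v=[-0.8061]
Step 10: x=[0.0020] v=[0.0127]
First v>=0 after going negative at step 10, time=3.0000

Answer: 3.0000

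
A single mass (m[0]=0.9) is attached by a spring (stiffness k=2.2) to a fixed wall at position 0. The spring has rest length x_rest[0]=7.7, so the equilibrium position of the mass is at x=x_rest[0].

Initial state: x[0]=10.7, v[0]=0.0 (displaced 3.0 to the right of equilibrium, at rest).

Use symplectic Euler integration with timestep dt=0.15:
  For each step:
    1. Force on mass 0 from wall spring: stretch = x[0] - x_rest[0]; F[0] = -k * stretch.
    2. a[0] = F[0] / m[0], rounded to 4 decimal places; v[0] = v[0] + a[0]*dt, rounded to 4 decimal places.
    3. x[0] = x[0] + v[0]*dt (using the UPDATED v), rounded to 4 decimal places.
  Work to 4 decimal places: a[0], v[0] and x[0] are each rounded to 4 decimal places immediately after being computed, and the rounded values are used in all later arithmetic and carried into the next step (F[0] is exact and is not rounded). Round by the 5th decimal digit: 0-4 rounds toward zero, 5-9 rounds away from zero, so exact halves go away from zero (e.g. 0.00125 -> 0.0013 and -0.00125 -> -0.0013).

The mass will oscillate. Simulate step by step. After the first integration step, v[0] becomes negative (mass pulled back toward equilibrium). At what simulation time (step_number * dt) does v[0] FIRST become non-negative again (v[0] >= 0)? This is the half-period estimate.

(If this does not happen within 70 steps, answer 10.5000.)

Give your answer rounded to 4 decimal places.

Answer: 2.1000

Derivation:
Step 0: x=[10.7000] v=[0.0000]
Step 1: x=[10.5350] v=[-1.1000]
Step 2: x=[10.2141] v=[-2.1395]
Step 3: x=[9.7549] v=[-3.0613]
Step 4: x=[9.1827] v=[-3.8148]
Step 5: x=[8.5289] v=[-4.3585]
Step 6: x=[7.8295] v=[-4.6624]
Step 7: x=[7.1230] v=[-4.7099]
Step 8: x=[6.4483] v=[-4.4983]
Step 9: x=[5.8424] v=[-4.0393]
Step 10: x=[5.3387] v=[-3.3582]
Step 11: x=[4.9648] v=[-2.4924]
Step 12: x=[4.7414] v=[-1.4895]
Step 13: x=[4.6807] v=[-0.4047]
Step 14: x=[4.7861] v=[0.7024]
First v>=0 after going negative at step 14, time=2.1000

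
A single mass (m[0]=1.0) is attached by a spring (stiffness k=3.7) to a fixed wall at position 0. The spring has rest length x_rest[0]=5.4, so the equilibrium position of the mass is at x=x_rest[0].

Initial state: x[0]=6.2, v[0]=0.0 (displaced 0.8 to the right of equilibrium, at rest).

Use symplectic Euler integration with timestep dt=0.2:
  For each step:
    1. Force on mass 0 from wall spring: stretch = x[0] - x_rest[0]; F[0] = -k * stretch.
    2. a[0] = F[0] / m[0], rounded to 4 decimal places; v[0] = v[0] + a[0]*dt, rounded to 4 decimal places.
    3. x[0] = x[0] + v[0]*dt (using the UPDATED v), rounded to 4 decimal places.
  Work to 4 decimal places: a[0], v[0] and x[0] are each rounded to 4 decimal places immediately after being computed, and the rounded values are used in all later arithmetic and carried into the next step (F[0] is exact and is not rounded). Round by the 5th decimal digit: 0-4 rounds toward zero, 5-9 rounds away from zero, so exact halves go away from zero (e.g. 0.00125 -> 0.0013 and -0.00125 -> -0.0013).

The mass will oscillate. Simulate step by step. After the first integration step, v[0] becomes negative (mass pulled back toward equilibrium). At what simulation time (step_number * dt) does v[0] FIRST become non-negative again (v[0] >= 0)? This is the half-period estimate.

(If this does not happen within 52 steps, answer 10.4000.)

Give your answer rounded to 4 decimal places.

Step 0: x=[6.2000] v=[0.0000]
Step 1: x=[6.0816] v=[-0.5920]
Step 2: x=[5.8623] v=[-1.0964]
Step 3: x=[5.5746] v=[-1.4385]
Step 4: x=[5.2611] v=[-1.5677]
Step 5: x=[4.9681] v=[-1.4649]
Step 6: x=[4.7390] v=[-1.1453]
Step 7: x=[4.6078] v=[-0.6562]
Step 8: x=[4.5938] v=[-0.0700]
Step 9: x=[4.6991] v=[0.5266]
First v>=0 after going negative at step 9, time=1.8000

Answer: 1.8000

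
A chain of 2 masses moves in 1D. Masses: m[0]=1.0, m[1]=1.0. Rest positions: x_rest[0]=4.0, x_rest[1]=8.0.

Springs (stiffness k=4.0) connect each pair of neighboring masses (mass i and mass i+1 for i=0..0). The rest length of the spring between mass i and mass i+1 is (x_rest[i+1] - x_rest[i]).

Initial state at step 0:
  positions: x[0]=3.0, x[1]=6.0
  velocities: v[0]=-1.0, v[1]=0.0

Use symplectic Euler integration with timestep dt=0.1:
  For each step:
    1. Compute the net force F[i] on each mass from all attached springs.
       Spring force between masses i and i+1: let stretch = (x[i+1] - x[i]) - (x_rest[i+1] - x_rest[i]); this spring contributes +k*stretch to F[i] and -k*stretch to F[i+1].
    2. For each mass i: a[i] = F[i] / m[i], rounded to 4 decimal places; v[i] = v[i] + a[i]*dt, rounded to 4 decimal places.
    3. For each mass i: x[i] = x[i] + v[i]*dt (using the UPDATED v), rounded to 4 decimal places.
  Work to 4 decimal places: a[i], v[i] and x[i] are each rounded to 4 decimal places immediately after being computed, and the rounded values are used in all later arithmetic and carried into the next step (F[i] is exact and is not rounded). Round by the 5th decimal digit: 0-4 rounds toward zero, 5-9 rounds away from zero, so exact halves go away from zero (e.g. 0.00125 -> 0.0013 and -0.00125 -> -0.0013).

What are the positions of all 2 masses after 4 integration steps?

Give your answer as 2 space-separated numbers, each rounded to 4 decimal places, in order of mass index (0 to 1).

Step 0: x=[3.0000 6.0000] v=[-1.0000 0.0000]
Step 1: x=[2.8600 6.0400] v=[-1.4000 0.4000]
Step 2: x=[2.6872 6.1128] v=[-1.7280 0.7280]
Step 3: x=[2.4914 6.2086] v=[-1.9578 0.9578]
Step 4: x=[2.2843 6.3157] v=[-2.0709 1.0709]

Answer: 2.2843 6.3157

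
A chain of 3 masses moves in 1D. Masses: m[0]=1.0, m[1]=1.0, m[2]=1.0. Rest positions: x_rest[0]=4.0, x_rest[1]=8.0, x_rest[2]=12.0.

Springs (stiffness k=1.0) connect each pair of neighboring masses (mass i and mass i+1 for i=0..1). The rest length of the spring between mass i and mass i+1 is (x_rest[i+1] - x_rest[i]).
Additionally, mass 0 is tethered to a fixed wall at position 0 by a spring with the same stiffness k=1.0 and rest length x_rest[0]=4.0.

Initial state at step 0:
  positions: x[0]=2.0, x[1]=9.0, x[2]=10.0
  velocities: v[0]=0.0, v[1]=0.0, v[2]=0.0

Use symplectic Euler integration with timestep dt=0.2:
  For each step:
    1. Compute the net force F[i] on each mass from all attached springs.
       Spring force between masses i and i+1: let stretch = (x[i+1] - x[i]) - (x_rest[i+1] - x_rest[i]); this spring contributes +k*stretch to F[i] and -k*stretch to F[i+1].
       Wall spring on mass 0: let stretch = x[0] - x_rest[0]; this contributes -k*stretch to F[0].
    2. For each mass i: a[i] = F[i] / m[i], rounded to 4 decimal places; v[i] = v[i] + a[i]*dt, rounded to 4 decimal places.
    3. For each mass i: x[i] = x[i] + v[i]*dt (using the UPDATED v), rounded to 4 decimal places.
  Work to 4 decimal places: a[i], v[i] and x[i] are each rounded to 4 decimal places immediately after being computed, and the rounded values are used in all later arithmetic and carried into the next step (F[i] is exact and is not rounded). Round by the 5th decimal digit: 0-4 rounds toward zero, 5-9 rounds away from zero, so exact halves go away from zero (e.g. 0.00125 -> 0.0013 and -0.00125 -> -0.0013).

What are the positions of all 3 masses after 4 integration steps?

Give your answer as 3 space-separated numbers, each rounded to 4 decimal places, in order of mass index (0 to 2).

Answer: 3.6388 7.0514 10.9968

Derivation:
Step 0: x=[2.0000 9.0000 10.0000] v=[0.0000 0.0000 0.0000]
Step 1: x=[2.2000 8.7600 10.1200] v=[1.0000 -1.2000 0.6000]
Step 2: x=[2.5744 8.3120 10.3456] v=[1.8720 -2.2400 1.1280]
Step 3: x=[3.0753 7.7158 10.6499] v=[2.5046 -2.9808 1.5213]
Step 4: x=[3.6388 7.0514 10.9968] v=[2.8176 -3.3221 1.7345]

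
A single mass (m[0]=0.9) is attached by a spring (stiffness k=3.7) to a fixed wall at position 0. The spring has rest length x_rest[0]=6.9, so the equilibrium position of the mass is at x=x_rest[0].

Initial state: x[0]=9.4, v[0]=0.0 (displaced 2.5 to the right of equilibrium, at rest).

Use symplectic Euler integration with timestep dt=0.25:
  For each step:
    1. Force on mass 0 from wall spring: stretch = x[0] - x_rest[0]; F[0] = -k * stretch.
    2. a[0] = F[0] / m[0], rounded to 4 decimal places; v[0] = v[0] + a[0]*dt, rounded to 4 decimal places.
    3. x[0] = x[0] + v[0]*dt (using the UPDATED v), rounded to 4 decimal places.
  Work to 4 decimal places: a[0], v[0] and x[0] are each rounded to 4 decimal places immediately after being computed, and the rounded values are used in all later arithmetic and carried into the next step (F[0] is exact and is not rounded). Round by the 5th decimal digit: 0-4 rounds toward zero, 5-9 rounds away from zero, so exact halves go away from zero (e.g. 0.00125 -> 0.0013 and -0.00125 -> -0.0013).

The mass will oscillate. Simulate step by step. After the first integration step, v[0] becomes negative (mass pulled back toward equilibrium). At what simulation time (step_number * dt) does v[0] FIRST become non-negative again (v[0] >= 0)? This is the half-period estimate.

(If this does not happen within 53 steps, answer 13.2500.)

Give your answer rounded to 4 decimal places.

Answer: 1.7500

Derivation:
Step 0: x=[9.4000] v=[0.0000]
Step 1: x=[8.7576] v=[-2.5695]
Step 2: x=[7.6379] v=[-4.4787]
Step 3: x=[6.3286] v=[-5.2371]
Step 4: x=[5.1662] v=[-4.6498]
Step 5: x=[4.4492] v=[-2.8679]
Step 6: x=[4.3620] v=[-0.3490]
Step 7: x=[4.9269] v=[2.2595]
First v>=0 after going negative at step 7, time=1.7500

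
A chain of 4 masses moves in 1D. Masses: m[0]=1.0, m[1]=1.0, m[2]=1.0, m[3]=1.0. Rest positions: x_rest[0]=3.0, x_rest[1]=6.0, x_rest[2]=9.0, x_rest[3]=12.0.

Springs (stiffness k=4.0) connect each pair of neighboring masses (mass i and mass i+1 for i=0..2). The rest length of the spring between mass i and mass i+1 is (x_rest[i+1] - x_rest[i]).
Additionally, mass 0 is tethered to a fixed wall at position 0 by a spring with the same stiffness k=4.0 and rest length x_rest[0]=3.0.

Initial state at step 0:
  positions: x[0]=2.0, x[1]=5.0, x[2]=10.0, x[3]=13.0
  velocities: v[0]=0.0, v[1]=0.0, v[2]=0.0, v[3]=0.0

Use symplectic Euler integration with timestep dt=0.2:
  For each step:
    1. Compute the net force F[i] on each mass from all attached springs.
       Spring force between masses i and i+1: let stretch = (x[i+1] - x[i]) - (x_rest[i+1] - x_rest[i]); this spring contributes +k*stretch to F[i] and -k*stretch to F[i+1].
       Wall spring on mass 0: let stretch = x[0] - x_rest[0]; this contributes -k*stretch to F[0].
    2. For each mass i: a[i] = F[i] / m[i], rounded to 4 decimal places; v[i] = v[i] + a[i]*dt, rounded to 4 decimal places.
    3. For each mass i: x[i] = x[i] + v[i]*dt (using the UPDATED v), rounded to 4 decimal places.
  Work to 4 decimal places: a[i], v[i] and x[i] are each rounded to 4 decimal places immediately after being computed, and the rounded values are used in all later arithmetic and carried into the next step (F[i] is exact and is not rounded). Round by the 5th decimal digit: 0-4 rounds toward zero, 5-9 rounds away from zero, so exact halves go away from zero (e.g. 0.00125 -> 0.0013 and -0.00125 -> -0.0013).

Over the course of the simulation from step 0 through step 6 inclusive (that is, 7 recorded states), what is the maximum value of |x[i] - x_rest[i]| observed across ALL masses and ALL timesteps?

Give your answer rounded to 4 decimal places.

Step 0: x=[2.0000 5.0000 10.0000 13.0000] v=[0.0000 0.0000 0.0000 0.0000]
Step 1: x=[2.1600 5.3200 9.6800 13.0000] v=[0.8000 1.6000 -1.6000 0.0000]
Step 2: x=[2.4800 5.8320 9.1936 12.9488] v=[1.6000 2.5600 -2.4320 -0.2560]
Step 3: x=[2.9395 6.3455 8.7702 12.7768] v=[2.2976 2.5677 -2.1171 -0.8602]
Step 4: x=[3.4737 6.7020 8.5999 12.4437] v=[2.6708 1.7827 -0.8516 -1.6655]
Step 5: x=[3.9686 6.8457 8.7409 11.9756] v=[2.4745 0.7184 0.7051 -2.3405]
Step 6: x=[4.2889 6.8323 9.0962 11.4699] v=[1.6013 -0.0671 1.7767 -2.5283]
Max displacement = 1.2889

Answer: 1.2889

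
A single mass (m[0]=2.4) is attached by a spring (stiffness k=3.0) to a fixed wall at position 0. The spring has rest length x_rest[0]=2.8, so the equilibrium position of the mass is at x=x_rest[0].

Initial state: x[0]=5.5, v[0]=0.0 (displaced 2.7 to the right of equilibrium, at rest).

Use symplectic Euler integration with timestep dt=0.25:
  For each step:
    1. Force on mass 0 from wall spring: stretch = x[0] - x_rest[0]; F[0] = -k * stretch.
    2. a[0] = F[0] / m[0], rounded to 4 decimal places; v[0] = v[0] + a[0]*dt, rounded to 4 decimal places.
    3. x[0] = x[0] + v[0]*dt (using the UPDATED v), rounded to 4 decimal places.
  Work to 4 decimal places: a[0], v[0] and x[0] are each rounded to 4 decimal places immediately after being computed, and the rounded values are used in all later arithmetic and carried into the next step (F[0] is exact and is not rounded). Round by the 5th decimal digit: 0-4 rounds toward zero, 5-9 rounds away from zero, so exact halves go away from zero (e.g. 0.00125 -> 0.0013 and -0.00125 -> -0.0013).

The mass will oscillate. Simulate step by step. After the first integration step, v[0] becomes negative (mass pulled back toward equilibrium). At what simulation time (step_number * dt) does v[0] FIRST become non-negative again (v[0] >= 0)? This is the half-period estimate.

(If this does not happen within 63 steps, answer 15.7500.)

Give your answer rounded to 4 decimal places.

Answer: 3.0000

Derivation:
Step 0: x=[5.5000] v=[0.0000]
Step 1: x=[5.2891] v=[-0.8438]
Step 2: x=[4.8837] v=[-1.6217]
Step 3: x=[4.3155] v=[-2.2729]
Step 4: x=[3.6289] v=[-2.7465]
Step 5: x=[2.8775] v=[-3.0055]
Step 6: x=[2.1201] v=[-3.0297]
Step 7: x=[1.4158] v=[-2.8172]
Step 8: x=[0.8197] v=[-2.3846]
Step 9: x=[0.3783] v=[-1.7658]
Step 10: x=[0.1261] v=[-1.0090]
Step 11: x=[0.0828] v=[-0.1734]
Step 12: x=[0.2517] v=[0.6757]
First v>=0 after going negative at step 12, time=3.0000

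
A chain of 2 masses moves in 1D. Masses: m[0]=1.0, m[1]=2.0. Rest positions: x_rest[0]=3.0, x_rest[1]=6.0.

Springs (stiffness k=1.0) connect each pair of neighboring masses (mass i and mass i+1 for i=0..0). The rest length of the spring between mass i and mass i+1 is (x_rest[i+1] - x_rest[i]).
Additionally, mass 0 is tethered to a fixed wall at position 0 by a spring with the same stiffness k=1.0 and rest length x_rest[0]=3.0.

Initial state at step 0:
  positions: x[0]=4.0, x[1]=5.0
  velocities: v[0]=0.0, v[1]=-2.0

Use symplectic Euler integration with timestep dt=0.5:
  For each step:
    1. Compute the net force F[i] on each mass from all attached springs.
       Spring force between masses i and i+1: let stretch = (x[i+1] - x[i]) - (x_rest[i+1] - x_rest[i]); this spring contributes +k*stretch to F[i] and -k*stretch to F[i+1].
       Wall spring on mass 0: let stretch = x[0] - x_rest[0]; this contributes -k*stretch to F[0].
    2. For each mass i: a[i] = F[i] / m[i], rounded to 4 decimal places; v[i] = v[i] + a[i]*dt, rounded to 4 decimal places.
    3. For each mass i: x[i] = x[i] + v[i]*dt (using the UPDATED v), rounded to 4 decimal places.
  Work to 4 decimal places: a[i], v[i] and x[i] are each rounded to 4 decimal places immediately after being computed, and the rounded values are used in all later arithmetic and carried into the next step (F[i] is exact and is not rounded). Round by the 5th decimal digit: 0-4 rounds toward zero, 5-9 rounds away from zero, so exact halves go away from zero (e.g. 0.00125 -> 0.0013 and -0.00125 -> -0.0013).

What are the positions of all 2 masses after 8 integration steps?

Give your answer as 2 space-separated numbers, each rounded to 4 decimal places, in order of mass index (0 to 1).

Step 0: x=[4.0000 5.0000] v=[0.0000 -2.0000]
Step 1: x=[3.2500 4.2500] v=[-1.5000 -1.5000]
Step 2: x=[1.9375 3.7500] v=[-2.6250 -1.0000]
Step 3: x=[0.5938 3.3985] v=[-2.6875 -0.7031]
Step 4: x=[-0.1973 3.0714] v=[-1.5821 -0.6543]
Step 5: x=[-0.1219 2.7107] v=[0.1509 -0.7215]
Step 6: x=[0.6922 2.3709] v=[1.6282 -0.6797]
Step 7: x=[1.7530 2.1962] v=[2.1215 -0.3494]
Step 8: x=[2.4863 2.3411] v=[1.4666 0.2898]

Answer: 2.4863 2.3411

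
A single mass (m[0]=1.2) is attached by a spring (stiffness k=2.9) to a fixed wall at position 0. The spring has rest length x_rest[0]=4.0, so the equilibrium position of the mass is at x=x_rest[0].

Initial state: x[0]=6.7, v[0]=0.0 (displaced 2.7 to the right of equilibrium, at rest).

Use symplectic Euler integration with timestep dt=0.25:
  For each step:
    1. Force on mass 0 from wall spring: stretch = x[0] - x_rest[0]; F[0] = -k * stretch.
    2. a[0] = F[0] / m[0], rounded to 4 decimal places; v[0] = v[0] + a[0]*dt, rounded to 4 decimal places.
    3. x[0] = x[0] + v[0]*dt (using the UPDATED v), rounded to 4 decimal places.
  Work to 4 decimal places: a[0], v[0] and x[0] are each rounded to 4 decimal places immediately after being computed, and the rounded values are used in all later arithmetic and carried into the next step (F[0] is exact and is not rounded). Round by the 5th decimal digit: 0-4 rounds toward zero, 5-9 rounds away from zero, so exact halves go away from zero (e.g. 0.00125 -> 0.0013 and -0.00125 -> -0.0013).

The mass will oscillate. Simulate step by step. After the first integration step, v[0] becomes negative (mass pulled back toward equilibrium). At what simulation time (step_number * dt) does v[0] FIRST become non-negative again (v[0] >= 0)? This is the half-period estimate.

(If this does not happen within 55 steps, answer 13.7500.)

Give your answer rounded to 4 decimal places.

Answer: 2.2500

Derivation:
Step 0: x=[6.7000] v=[0.0000]
Step 1: x=[6.2922] v=[-1.6313]
Step 2: x=[5.5382] v=[-3.0162]
Step 3: x=[4.5518] v=[-3.9455]
Step 4: x=[3.4821] v=[-4.2789]
Step 5: x=[2.4906] v=[-3.9660]
Step 6: x=[1.7271] v=[-3.0541]
Step 7: x=[1.3069] v=[-1.6809]
Step 8: x=[1.2935] v=[-0.0538]
Step 9: x=[1.6889] v=[1.5814]
First v>=0 after going negative at step 9, time=2.2500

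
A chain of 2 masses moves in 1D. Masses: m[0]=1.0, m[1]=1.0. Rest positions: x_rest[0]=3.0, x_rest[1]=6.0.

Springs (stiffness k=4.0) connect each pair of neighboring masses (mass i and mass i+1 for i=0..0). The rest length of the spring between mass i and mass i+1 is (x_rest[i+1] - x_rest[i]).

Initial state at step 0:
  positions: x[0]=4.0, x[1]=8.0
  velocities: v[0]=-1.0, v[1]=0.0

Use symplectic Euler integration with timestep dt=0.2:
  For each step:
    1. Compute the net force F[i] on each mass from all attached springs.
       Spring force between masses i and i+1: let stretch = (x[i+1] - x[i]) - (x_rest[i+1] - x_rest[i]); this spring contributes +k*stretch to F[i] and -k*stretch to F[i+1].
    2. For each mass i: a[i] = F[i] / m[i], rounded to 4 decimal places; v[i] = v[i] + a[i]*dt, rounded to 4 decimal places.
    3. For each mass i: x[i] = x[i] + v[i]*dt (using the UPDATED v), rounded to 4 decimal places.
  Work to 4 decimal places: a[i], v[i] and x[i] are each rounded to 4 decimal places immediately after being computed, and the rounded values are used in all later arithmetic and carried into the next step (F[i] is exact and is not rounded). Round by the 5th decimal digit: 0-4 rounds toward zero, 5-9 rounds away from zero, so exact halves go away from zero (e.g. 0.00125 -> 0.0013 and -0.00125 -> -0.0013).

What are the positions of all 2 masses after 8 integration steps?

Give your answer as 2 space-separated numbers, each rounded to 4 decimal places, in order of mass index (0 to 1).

Step 0: x=[4.0000 8.0000] v=[-1.0000 0.0000]
Step 1: x=[3.9600 7.8400] v=[-0.2000 -0.8000]
Step 2: x=[4.0608 7.5392] v=[0.5040 -1.5040]
Step 3: x=[4.2381 7.1619] v=[0.8867 -1.8867]
Step 4: x=[4.4032 6.7968] v=[0.8257 -1.8257]
Step 5: x=[4.4713 6.5287] v=[0.3406 -1.3406]
Step 6: x=[4.3886 6.4114] v=[-0.4135 -0.5865]
Step 7: x=[4.1495 6.4505] v=[-1.1953 0.1953]
Step 8: x=[3.7986 6.6014] v=[-1.7545 0.7545]

Answer: 3.7986 6.6014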